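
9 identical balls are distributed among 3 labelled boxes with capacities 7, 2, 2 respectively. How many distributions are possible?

6

By stars and bars, unrestricted non-negative solutions to x_1+…+x_3 = 9 number C(9+2,2) = 55.
Subtract solutions that violate a single cap (substitute x_i' = x_i − (cap_i+1)): x_1 ≥ 8 gives C(3,2) = 3; x_2 ≥ 3 gives C(8,2) = 28; x_3 ≥ 3 gives C(8,2) = 28. Together 59.
Add back pairs where two caps are both exceeded: 0 + 0 + 10 = 10.
By inclusion–exclusion the count is 55 − 59 + 10 = 6.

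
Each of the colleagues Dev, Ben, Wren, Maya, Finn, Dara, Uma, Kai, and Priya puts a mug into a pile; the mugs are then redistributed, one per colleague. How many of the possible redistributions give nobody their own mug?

Let Aᵢ be the assignments in which colleague i gets their own mug. We want the size of the complement of A₁∪…∪A_9.
By inclusion–exclusion this is Σ_{j=0}^{9} (−1)^j C(9,j)·(9−j)!.
Computing: 362880 − 362880 + 181440 − 60480 + 15120 − 3024 + 504 − 72 + 9 − 1 = 133496.

133496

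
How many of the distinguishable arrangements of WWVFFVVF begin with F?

Fix F in the first position and arrange the remaining 7 letters.
Those 7 letters have F appearing twice, V appearing 3 times, and W appearing twice, giving (7)!/(3!·2!·2!) = 210.

210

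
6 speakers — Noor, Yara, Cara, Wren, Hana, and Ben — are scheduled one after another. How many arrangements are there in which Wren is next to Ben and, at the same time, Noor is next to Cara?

96

Treat {Wren,Ben} as one block (2 orders) and {Noor,Cara} as another (2 orders).
That leaves 4 units to arrange: 2 × 2 × 4! = 4 × 24 = 96.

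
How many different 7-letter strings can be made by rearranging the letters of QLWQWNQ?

QLWQWNQ has 7 letters with Q appearing 3 times and W appearing twice.
Dividing 7! = 5040 by 3!·2! = 12 for the repeated letters gives 420.

420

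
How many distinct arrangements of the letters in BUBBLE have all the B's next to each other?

24

Treat the 3 copies of B as a single block. The multiset to arrange is then {BBB, E, L, U}, 4 items in all.
All 4 items are distinct, so there are (4)! = 24 arrangements.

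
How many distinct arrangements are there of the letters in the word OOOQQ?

OOOQQ has 5 letters with O appearing 3 times and Q appearing twice.
The number of distinct arrangements is 5!/(3!·2!) = 120/12 = 10.

10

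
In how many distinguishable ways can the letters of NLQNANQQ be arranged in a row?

Letter multiplicities in NLQNANQQ: A×1, L×1, N×3, Q×3.
So there are 8! / (3!·3!) = 1120 distinguishable arrangements.

1120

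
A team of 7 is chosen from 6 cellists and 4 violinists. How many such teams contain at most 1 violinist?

Split by how many violinists are chosen (0 through 1).
Sum: C(4,0)·C(6,7) + C(4,1)·C(6,6) = 0 + 4 = 4.

4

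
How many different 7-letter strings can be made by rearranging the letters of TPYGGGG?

210

TPYGGGG has 7 letters with G appearing 4 times.
The number of distinct arrangements is 7!/(4!) = 5040/24 = 210.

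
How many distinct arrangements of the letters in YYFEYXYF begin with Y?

Fix Y in the first position and arrange the remaining 7 letters.
Those 7 letters have F appearing twice and Y appearing 3 times, giving (7)!/(3!·2!) = 420.

420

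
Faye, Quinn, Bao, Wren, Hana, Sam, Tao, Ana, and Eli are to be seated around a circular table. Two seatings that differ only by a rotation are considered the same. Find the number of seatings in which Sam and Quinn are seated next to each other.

10080

Glue Sam and Quinn into a block (2 internal orders). Seating 8 units around a circle gives (7)! arrangements.
So 2 × (7)! = 2 × 5040 = 10080.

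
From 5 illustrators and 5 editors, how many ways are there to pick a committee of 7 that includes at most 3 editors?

Split by how many editors are chosen (0 through 3).
Sum: C(5,0)·C(5,7) + C(5,1)·C(5,6) + C(5,2)·C(5,5) + C(5,3)·C(5,4) = 0 + 0 + 10 + 50 = 60.

60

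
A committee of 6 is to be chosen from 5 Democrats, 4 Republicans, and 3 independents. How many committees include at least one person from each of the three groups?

With no constraint there are C(12,6) = 924 possible selections.
Selections missing a whole group: no Democrats → C(7,6) = 7; no Republicans → C(8,6) = 28; no independents → C(9,6) = 84.
Add back selections omitting two groups (i.e. drawn from a single group): C(5,6) + C(4,6) + C(3,6) = 0.
By inclusion–exclusion: 924 − 119 + 0 = 805.

805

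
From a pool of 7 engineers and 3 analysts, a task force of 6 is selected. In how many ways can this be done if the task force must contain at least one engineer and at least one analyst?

Total 6-person selections from all 10: C(10,6) = 210.
Selections missing a whole group: no engineers → C(3,6) = 0; no analysts → C(7,6) = 7.
Both groups omitted at once is impossible, so 210 − 7 = 203.

203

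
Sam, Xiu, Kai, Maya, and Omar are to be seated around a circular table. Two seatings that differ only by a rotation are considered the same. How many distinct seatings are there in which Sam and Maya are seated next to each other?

12

Treat {Sam, Maya} as one unit (2 internal orders) and seat the resulting 4 units around the table: (3)! circular arrangements.
So 2 × (3)! = 2 × 6 = 12.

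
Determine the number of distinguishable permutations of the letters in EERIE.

EERIE has 5 letters with E appearing 3 times.
The number of distinct arrangements is 5!/(3!) = 120/6 = 20.

20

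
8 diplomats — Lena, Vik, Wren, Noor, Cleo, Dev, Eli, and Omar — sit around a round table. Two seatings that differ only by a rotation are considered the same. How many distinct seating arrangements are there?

Around a circle, 8 distinct people have 8!/8 = (7)! = 5040 rotationally distinct seatings.

5040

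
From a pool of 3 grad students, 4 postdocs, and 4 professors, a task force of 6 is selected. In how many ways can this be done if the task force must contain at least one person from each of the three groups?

420

With no constraint there are C(11,6) = 462 possible selections.
Selections missing a whole group: no grad students → C(8,6) = 28; no postdocs → C(7,6) = 7; no professors → C(7,6) = 7.
Add back selections omitting two groups (i.e. drawn from a single group): C(3,6) + C(4,6) + C(4,6) = 0.
By inclusion–exclusion: 462 − 42 + 0 = 420.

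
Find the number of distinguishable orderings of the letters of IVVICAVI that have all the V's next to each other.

120

Treat the 3 copies of V as a single block. The multiset to arrange is then {VVV, A, C, I, I, I}, 6 items in all.
That gives (6)!/(3!) = 120 arrangements.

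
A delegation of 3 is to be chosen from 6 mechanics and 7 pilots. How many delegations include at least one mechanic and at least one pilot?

Unrestricted: C(13,3) = 286 ways to pick any 3 of the 13.
Selections missing a whole group: no mechanics → C(7,3) = 35; no pilots → C(6,3) = 20.
Both groups omitted at once is impossible, so 286 − 55 = 231.

231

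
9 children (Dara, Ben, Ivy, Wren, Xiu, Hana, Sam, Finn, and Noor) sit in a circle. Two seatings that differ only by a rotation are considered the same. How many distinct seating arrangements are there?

Around a circle, 9 distinct people have 9!/9 = (8)! = 40320 rotationally distinct seatings.

40320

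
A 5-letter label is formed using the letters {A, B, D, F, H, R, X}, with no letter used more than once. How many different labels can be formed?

With no repetition, fill the 5 letters in order: 7 choices, then 6, down to 3.
That product is 7 × 6 × 5 × 4 × 3 = 2520.

2520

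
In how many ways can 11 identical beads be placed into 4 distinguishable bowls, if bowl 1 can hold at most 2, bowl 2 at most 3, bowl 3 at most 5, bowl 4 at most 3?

Ignoring the caps, the number of non-negative solutions to x_1+…+x_4 = 11 is C(14,3) = 364.
Subtract solutions that violate a single cap (substitute x_i' = x_i − (cap_i+1)): x_1 ≥ 3 gives C(11,3) = 165; x_2 ≥ 4 gives C(10,3) = 120; x_3 ≥ 6 gives C(8,3) = 56; x_4 ≥ 4 gives C(10,3) = 120. Together 461.
Add back pairs where two caps are both exceeded: 35 + 10 + 35 + 4 + 20 + 4 = 108.
Subtract triples: 0 + 1 + 0 + 0 = 1.
By inclusion–exclusion the count is 364 − 461 + 108 − 1 = 10.

10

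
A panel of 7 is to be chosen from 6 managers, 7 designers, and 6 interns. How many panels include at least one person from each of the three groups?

With no constraint there are C(19,7) = 50388 possible selections.
Subtract selections that omit an entire group: no managers → C(13,7) = 1716; no designers → C(12,7) = 792; no interns → C(13,7) = 1716.
Add back selections omitting two groups (i.e. drawn from a single group): C(6,7) + C(7,7) + C(6,7) = 1.
By inclusion–exclusion: 50388 − 4224 + 1 = 46165.

46165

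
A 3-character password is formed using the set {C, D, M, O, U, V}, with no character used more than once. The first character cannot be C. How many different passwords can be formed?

The first character has 6−1 = 5 choices (anything except C).
The remaining 2 characters are filled from the other 5 symbols without repetition: 5 × 4 = 20.
Total: 5 × 20 = 100.

100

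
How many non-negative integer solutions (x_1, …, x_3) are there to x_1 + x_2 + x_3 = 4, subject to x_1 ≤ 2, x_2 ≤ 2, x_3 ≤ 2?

By stars and bars, unrestricted non-negative solutions to x_1+…+x_3 = 4 number C(4+2,2) = 15.
Subtract solutions that violate a single cap (substitute x_i' = x_i − (cap_i+1)): x_1 ≥ 3 gives C(3,2) = 3; x_2 ≥ 3 gives C(3,2) = 3; x_3 ≥ 3 gives C(3,2) = 3. Together 9.
No two caps can be exceeded simultaneously, so the pair terms are all 0.
By inclusion–exclusion the count is 15 − 9 + 0 = 6.

6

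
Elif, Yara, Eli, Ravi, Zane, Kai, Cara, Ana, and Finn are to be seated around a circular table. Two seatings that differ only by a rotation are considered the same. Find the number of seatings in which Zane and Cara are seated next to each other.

10080

Glue Zane and Cara into a block (2 internal orders). Seating 8 units around a circle gives (7)! arrangements.
So 2 × (7)! = 2 × 5040 = 10080.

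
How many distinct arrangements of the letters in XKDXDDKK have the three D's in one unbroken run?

60

Treat the 3 copies of D as a single block. The multiset to arrange is then {DDD, K, K, K, X, X}, 6 items in all.
That gives (6)!/(3!·2!) = 60 arrangements.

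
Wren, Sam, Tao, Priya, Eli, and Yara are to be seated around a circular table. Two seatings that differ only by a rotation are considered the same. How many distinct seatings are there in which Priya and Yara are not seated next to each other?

All circular seatings of 6 people number (5)! = 120.
Seatings with Priya beside Yara: treat them as a block with 2 internal orders, giving 2 × (4)! = 48.
Subtracting, 120 − 48 = 72.

72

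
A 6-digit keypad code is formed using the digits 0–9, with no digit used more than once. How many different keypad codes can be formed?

151200

With no repetition, fill the 6 digits in order: 10 choices, then 9, down to 5.
That product is 10 × 9 × 8 × 7 × 6 × 5 = 151200.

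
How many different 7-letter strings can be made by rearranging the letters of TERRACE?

1260

TERRACE has 7 letters with E appearing twice and R appearing twice.
The number of distinct arrangements is 7!/(2!·2!) = 5040/4 = 1260.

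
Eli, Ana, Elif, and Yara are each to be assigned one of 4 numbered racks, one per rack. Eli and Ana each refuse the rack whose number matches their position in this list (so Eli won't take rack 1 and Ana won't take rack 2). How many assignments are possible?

14

Let Aᵢ (for i ∈ {1, 2}) be the placements that put person i in their forbidden rack. Any j of these fix j positions, leaving (4−j)! ways to fill the rest, and there are C(2,j) ways to pick which j.
By inclusion–exclusion, the number of valid placements is Σ_{j=0}^{2} (−1)^j C(2,j)·(4−j)!.
Computing: 24 − 12 + 2 = 14.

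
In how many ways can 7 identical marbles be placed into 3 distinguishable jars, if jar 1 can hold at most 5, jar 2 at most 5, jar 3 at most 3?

By stars and bars, unrestricted non-negative solutions to x_1+…+x_3 = 7 number C(7+2,2) = 36.
Subtract solutions that violate a single cap (substitute x_i' = x_i − (cap_i+1)): x_1 ≥ 6 gives C(3,2) = 3; x_2 ≥ 6 gives C(3,2) = 3; x_3 ≥ 4 gives C(5,2) = 10. Together 16.
No two caps can be exceeded simultaneously, so the pair terms are all 0.
By inclusion–exclusion the count is 36 − 16 + 0 = 20.

20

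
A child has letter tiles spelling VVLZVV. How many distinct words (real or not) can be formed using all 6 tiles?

Letter multiplicities in VVLZVV: L×1, V×4, Z×1.
So there are 6! / (4!) = 30 distinguishable arrangements.

30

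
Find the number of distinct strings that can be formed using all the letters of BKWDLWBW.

3360

Letter multiplicities in BKWDLWBW: B×2, D×1, K×1, L×1, W×3.
So there are 8! / (3!·2!) = 3360 distinguishable arrangements.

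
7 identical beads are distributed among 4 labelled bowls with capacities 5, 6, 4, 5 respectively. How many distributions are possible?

101

Ignoring the caps, the number of non-negative solutions to x_1+…+x_4 = 7 is C(10,3) = 120.
Subtract solutions that violate a single cap (substitute x_i' = x_i − (cap_i+1)): x_1 ≥ 6 gives C(4,3) = 4; x_2 ≥ 7 gives C(3,3) = 1; x_3 ≥ 5 gives C(5,3) = 10; x_4 ≥ 6 gives C(4,3) = 4. Together 19.
No two caps can be exceeded simultaneously, so the pair terms are all 0.
By inclusion–exclusion the count is 120 − 19 + 0 = 101.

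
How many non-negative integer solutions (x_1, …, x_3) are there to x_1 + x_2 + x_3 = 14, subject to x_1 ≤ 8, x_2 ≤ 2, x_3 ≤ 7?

Without the upper bounds there are C(16,2) = 120 ways to split 14 among 3 variables.
Subtract solutions that violate a single cap (substitute x_i' = x_i − (cap_i+1)): x_1 ≥ 9 gives C(7,2) = 21; x_2 ≥ 3 gives C(13,2) = 78; x_3 ≥ 8 gives C(8,2) = 28. Together 127.
Add back pairs where two caps are both exceeded: 6 + 0 + 10 = 16.
By inclusion–exclusion the count is 120 − 127 + 16 = 9.

9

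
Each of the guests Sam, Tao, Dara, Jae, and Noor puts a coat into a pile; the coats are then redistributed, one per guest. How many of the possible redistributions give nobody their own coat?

44

Count assignments avoiding every fixed point. For any j of the 5 guests fixed to their own coat, the other 5−j can be arranged in (5−j)! ways.
By inclusion–exclusion this is Σ_{j=0}^{5} (−1)^j C(5,j)·(5−j)!.
Computing: 120 − 120 + 60 − 20 + 5 − 1 = 44.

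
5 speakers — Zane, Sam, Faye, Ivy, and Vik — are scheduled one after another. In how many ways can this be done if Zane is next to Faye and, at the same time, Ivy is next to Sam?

24

Treat {Zane,Faye} as one block (2 orders) and {Ivy,Sam} as another (2 orders).
That leaves 3 units to arrange: 2 × 2 × 3! = 4 × 6 = 24.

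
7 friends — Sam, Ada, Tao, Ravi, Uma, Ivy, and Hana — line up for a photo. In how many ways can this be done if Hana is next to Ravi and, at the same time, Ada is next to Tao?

480

Treat {Hana,Ravi} as one block (2 orders) and {Ada,Tao} as another (2 orders).
That leaves 5 units to arrange: 2 × 2 × 5! = 4 × 120 = 480.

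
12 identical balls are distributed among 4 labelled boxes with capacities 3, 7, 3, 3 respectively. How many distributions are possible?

Ignoring the caps, the number of non-negative solutions to x_1+…+x_4 = 12 is C(15,3) = 455.
Subtract solutions that violate a single cap (substitute x_i' = x_i − (cap_i+1)): x_1 ≥ 4 gives C(11,3) = 165; x_2 ≥ 8 gives C(7,3) = 35; x_3 ≥ 4 gives C(11,3) = 165; x_4 ≥ 4 gives C(11,3) = 165. Together 530.
Add back pairs where two caps are both exceeded: 1 + 35 + 35 + 1 + 1 + 35 = 108.
Subtract triples: 0 + 0 + 1 + 0 = 1.
By inclusion–exclusion the count is 455 − 530 + 108 − 1 = 32.

32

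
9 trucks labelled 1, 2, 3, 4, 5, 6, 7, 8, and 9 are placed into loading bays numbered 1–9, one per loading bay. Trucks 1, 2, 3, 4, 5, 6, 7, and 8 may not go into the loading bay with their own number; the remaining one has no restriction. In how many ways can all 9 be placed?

Let Aᵢ (for 1 ≤ i ≤ 8) be the placements that put truck i in its forbidden loading bay. Any j of these fix j positions, leaving (9−j)! ways to fill the rest, and there are C(8,j) ways to pick which j.
By inclusion–exclusion, the number of valid placements is Σ_{j=0}^{8} (−1)^j C(8,j)·(9−j)!.
Computing: 362880 − 322560 + 141120 − 40320 + 8400 − 1344 + 168 − 16 + 1 = 148329.

148329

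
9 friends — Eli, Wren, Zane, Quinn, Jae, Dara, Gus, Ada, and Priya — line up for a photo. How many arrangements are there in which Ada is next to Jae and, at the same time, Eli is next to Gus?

Treat {Ada,Jae} as one block (2 orders) and {Eli,Gus} as another (2 orders).
That leaves 7 units to arrange: 2 × 2 × 7! = 4 × 5040 = 20160.

20160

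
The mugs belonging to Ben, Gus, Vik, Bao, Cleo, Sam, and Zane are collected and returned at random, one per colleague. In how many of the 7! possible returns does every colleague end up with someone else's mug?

1854

Let Aᵢ be the assignments in which colleague i gets their own mug. We want the size of the complement of A₁∪…∪A_7.
By inclusion–exclusion this is Σ_{j=0}^{7} (−1)^j C(7,j)·(7−j)!.
Computing: 5040 − 5040 + 2520 − 840 + 210 − 42 + 7 − 1 = 1854.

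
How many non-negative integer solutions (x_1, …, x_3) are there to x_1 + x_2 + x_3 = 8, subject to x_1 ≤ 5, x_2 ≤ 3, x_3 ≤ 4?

14

Ignoring the caps, the number of non-negative solutions to x_1+…+x_3 = 8 is C(10,2) = 45.
Subtract solutions that violate a single cap (substitute x_i' = x_i − (cap_i+1)): x_1 ≥ 6 gives C(4,2) = 6; x_2 ≥ 4 gives C(6,2) = 15; x_3 ≥ 5 gives C(5,2) = 10. Together 31.
No two caps can be exceeded simultaneously, so the pair terms are all 0.
By inclusion–exclusion the count is 45 − 31 + 0 = 14.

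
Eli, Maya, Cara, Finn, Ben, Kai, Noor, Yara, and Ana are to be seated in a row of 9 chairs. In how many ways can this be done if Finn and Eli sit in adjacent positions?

Treat {Finn, Eli} as a single unit. There are 8 units to order, and the pair itself can be ordered 2 ways.
So the count is 2·(8)! = 80640.

80640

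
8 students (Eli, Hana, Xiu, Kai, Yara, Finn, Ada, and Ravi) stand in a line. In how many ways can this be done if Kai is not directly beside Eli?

30240

Of the 8! = 40320 arrangements, those with Kai and Eli adjacent number 2 × 7! = 10080 (treat the pair as a block with 2 internal orders).
Complementary counting: 40320 − 10080 = 30240.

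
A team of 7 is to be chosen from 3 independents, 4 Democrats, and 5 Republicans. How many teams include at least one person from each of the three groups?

747

Unrestricted: C(12,7) = 792 ways to pick any 7 of the 12.
Subtract selections that omit an entire group: no independents → C(9,7) = 36; no Democrats → C(8,7) = 8; no Republicans → C(7,7) = 1.
Add back selections omitting two groups (i.e. drawn from a single group): C(3,7) + C(4,7) + C(5,7) = 0.
By inclusion–exclusion: 792 − 45 + 0 = 747.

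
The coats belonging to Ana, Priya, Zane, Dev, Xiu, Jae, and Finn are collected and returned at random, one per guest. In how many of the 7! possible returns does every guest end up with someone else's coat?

Let Aᵢ be the assignments in which guest i gets their own coat. We want the size of the complement of A₁∪…∪A_7.
By inclusion–exclusion this is Σ_{j=0}^{7} (−1)^j C(7,j)·(7−j)!.
Computing: 5040 − 5040 + 2520 − 840 + 210 − 42 + 7 − 1 = 1854.

1854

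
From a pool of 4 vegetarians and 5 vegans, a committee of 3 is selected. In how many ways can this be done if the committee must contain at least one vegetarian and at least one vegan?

Unrestricted: C(9,3) = 84 ways to pick any 3 of the 9.
Selections missing a whole group: no vegetarians → C(5,3) = 10; no vegans → C(4,3) = 4.
Both groups omitted at once is impossible, so 84 − 14 = 70.

70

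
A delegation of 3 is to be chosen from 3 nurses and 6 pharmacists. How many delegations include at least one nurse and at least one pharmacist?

63

Total 3-person selections from all 9: C(9,3) = 84.
Subtract selections that omit an entire group: no nurses → C(6,3) = 20; no pharmacists → C(3,3) = 1.
Both groups omitted at once is impossible, so 84 − 21 = 63.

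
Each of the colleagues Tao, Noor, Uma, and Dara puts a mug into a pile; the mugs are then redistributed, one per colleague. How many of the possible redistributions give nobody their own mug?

9

This is the derangement count D_4: permutations of 4 items with no fixed point.
By inclusion–exclusion this is Σ_{j=0}^{4} (−1)^j C(4,j)·(4−j)!.
Computing: 24 − 24 + 12 − 4 + 1 = 9.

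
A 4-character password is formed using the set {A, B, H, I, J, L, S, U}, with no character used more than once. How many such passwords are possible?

This is a permutation of 4 out of 8: P(8,4) = 8!/4!.
8 × 7 × 6 × 5 = 1680.

1680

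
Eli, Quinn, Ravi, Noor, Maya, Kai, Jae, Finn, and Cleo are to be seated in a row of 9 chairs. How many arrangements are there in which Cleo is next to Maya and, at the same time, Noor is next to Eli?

Treat {Cleo,Maya} as one block (2 orders) and {Noor,Eli} as another (2 orders).
That leaves 7 units to arrange: 2 × 2 × 7! = 4 × 5040 = 20160.

20160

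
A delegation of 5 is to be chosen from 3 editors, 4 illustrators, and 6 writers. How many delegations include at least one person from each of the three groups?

Total 5-person selections from all 13: C(13,5) = 1287.
Subtract selections that omit an entire group: no editors → C(10,5) = 252; no illustrators → C(9,5) = 126; no writers → C(7,5) = 21.
Add back selections omitting two groups (i.e. drawn from a single group): C(3,5) + C(4,5) + C(6,5) = 6.
By inclusion–exclusion: 1287 − 399 + 6 = 894.

894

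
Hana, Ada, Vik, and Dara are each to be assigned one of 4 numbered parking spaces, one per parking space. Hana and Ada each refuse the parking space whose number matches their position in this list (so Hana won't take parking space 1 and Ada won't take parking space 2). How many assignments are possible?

14

Let Aᵢ (for i ∈ {1, 2}) be the placements that put person i in their forbidden parking space. Any j of these fix j positions, leaving (4−j)! ways to fill the rest, and there are C(2,j) ways to pick which j.
By inclusion–exclusion, the number of valid placements is Σ_{j=0}^{2} (−1)^j C(2,j)·(4−j)!.
Computing: 24 − 12 + 2 = 14.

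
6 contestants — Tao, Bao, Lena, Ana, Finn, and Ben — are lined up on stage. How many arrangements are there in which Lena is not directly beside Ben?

There are 6! = 720 arrangements in all. If Lena and Ben are adjacent, merging them into one block gives 2·(5)! = 240 arrangements.
Complementary counting: 720 − 240 = 480.

480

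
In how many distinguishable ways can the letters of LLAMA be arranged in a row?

Letter multiplicities in LLAMA: A×2, L×2, M×1.
The number of distinct arrangements is 5!/(2!·2!) = 120/4 = 30.

30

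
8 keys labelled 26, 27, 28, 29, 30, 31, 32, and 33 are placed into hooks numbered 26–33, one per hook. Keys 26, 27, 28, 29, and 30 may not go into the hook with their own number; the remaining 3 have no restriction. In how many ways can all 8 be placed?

21234

Let Aᵢ (for 26 ≤ i ≤ 30) be the placements that put key i in its forbidden hook. Any j of these fix j positions, leaving (8−j)! ways to fill the rest, and there are C(5,j) ways to pick which j.
By inclusion–exclusion, the number of valid placements is Σ_{j=0}^{5} (−1)^j C(5,j)·(8−j)!.
Computing: 40320 − 25200 + 7200 − 1200 + 120 − 6 = 21234.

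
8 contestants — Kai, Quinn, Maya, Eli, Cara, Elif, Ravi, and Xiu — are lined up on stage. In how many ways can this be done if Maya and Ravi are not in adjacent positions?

Of the 8! = 40320 arrangements, those with Maya and Ravi adjacent number 2 × 7! = 10080 (treat the pair as a block with 2 internal orders).
Complementary counting: 40320 − 10080 = 30240.

30240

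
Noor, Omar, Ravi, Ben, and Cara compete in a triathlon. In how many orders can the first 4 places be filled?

120

There are 5 choices for 1st place, 4 for 2nd, and so on down to 2 for position 4.
That gives 5 × 4 × 3 × 2 = 120.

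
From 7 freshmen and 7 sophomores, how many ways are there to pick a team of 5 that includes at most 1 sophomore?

266

Split by how many sophomores are chosen (0 through 1).
Sum: C(7,0)·C(7,5) + C(7,1)·C(7,4) = 21 + 245 = 266.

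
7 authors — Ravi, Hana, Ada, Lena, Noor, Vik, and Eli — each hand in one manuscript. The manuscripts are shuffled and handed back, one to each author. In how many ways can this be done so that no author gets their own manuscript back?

1854

This is the derangement count D_7: permutations of 7 items with no fixed point.
By inclusion–exclusion this is Σ_{j=0}^{7} (−1)^j C(7,j)·(7−j)!.
Computing: 5040 − 5040 + 2520 − 840 + 210 − 42 + 7 − 1 = 1854.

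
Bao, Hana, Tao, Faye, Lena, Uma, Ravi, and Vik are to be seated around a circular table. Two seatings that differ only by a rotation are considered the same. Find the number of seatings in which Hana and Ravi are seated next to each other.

Glue Hana and Ravi into a block (2 internal orders). Seating 7 units around a circle gives (6)! arrangements.
So 2 × (6)! = 2 × 720 = 1440.

1440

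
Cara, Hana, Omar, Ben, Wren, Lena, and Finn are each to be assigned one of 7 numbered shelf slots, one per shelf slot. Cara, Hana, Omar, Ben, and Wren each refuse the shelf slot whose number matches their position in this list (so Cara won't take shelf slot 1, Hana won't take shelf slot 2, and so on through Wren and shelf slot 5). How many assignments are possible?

Let Aᵢ (for 1 ≤ i ≤ 5) be the placements that put person i in their forbidden shelf slot. Any j of these fix j positions, leaving (7−j)! ways to fill the rest, and there are C(5,j) ways to pick which j.
By inclusion–exclusion, the number of valid placements is Σ_{j=0}^{5} (−1)^j C(5,j)·(7−j)!.
Computing: 5040 − 3600 + 1200 − 240 + 30 − 2 = 2428.

2428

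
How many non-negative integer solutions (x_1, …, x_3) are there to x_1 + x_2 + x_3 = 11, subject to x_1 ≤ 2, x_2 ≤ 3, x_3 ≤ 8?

6

By stars and bars, unrestricted non-negative solutions to x_1+…+x_3 = 11 number C(11+2,2) = 78.
Subtract solutions that violate a single cap (substitute x_i' = x_i − (cap_i+1)): x_1 ≥ 3 gives C(10,2) = 45; x_2 ≥ 4 gives C(9,2) = 36; x_3 ≥ 9 gives C(4,2) = 6. Together 87.
Add back pairs where two caps are both exceeded: 15 + 0 + 0 = 15.
By inclusion–exclusion the count is 78 − 87 + 15 = 6.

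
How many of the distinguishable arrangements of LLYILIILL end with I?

Fix I in the last position and arrange the remaining 8 letters.
Those 8 letters have I appearing twice and L appearing 5 times, giving (8)!/(5!·2!) = 168.

168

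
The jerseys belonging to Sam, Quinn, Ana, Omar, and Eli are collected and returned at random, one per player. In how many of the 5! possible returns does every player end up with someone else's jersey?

44

Let Aᵢ be the assignments in which player i gets their old jersey. We want the size of the complement of A₁∪…∪A_5.
By inclusion–exclusion this is Σ_{j=0}^{5} (−1)^j C(5,j)·(5−j)!.
Computing: 120 − 120 + 60 − 20 + 5 − 1 = 44.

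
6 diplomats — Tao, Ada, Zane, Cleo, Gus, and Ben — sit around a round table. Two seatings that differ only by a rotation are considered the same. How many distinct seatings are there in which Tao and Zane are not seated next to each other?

All circular seatings of 6 people number (5)! = 120.
Those with Tao next to Zane: fuse the pair into one unit and seat 5 units around a circle — 2·(4)! = 48.
Subtracting, 120 − 48 = 72.

72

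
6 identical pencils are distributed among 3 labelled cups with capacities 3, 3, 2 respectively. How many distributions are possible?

6

Ignoring the caps, the number of non-negative solutions to x_1+…+x_3 = 6 is C(8,2) = 28.
Subtract solutions that violate a single cap (substitute x_i' = x_i − (cap_i+1)): x_1 ≥ 4 gives C(4,2) = 6; x_2 ≥ 4 gives C(4,2) = 6; x_3 ≥ 3 gives C(5,2) = 10. Together 22.
No two caps can be exceeded simultaneously, so the pair terms are all 0.
By inclusion–exclusion the count is 28 − 22 + 0 = 6.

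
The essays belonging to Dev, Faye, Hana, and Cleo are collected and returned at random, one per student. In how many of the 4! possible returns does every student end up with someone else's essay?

9

Count assignments avoiding every fixed point. For any j of the 4 students fixed to their own essay, the other 4−j can be arranged in (4−j)! ways.
By inclusion–exclusion this is Σ_{j=0}^{4} (−1)^j C(4,j)·(4−j)!.
Computing: 24 − 24 + 12 − 4 + 1 = 9.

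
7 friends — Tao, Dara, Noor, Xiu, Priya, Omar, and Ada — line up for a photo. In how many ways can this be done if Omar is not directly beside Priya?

Of the 7! = 5040 arrangements, those with Omar and Priya adjacent number 2 × 6! = 1440 (treat the pair as a block with 2 internal orders).
So 5040 − 1440 = 3600 arrangements keep them apart.

3600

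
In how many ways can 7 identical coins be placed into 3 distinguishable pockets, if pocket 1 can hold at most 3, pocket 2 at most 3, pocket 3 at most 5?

Without the upper bounds there are C(9,2) = 36 ways to split 7 among 3 pockets.
Subtract solutions that violate a single cap (substitute x_i' = x_i − (cap_i+1)): x_1 ≥ 4 gives C(5,2) = 10; x_2 ≥ 4 gives C(5,2) = 10; x_3 ≥ 6 gives C(3,2) = 3. Together 23.
No two caps can be exceeded simultaneously, so the pair terms are all 0.
By inclusion–exclusion the count is 36 − 23 + 0 = 13.

13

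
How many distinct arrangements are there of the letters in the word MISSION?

1260

MISSION has 7 letters with I appearing twice and S appearing twice.
The number of distinct arrangements is 7!/(2!·2!) = 5040/4 = 1260.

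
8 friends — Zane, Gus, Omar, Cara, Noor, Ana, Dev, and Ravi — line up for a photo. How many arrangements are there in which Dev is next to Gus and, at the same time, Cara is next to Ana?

2880

Treat {Dev,Gus} as one block (2 orders) and {Cara,Ana} as another (2 orders).
That leaves 6 units to arrange: 2 × 2 × 6! = 4 × 720 = 2880.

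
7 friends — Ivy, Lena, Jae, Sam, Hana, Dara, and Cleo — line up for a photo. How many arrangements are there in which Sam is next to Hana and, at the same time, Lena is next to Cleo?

480

Treat {Sam,Hana} as one block (2 orders) and {Lena,Cleo} as another (2 orders).
That leaves 5 units to arrange: 2 × 2 × 5! = 4 × 120 = 480.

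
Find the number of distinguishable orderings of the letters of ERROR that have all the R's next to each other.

Treat the 3 copies of R as a single block. The multiset to arrange is then {RRR, E, O}, 3 items in all.
All 3 items are distinct, so there are (3)! = 6 arrangements.

6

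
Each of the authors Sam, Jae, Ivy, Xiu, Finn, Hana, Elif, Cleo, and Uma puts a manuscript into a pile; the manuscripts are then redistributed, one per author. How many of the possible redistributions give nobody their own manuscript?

This is the derangement count D_9: permutations of 9 items with no fixed point.
By inclusion–exclusion this is Σ_{j=0}^{9} (−1)^j C(9,j)·(9−j)!.
Computing: 362880 − 362880 + 181440 − 60480 + 15120 − 3024 + 504 − 72 + 9 − 1 = 133496.

133496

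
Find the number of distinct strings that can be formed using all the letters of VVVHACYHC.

Letter multiplicities in VVVHACYHC: A×1, C×2, H×2, V×3, Y×1.
So there are 9! / (3!·2!·2!) = 15120 distinguishable arrangements.

15120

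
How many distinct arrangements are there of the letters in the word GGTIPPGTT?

Letter multiplicities in GGTIPPGTT: G×3, I×1, P×2, T×3.
The number of distinct arrangements is 9!/(3!·3!·2!) = 362880/72 = 5040.

5040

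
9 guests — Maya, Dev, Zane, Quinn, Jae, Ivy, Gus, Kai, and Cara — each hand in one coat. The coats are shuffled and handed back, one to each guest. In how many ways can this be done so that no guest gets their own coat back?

133496

Let Aᵢ be the assignments in which guest i gets their own coat. We want the size of the complement of A₁∪…∪A_9.
By inclusion–exclusion this is Σ_{j=0}^{9} (−1)^j C(9,j)·(9−j)!.
Computing: 362880 − 362880 + 181440 − 60480 + 15120 − 3024 + 504 − 72 + 9 − 1 = 133496.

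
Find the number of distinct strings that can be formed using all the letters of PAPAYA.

60

The 6 letters of PAPAYA have repeats: A appearing 3 times and P appearing twice.
The number of distinct arrangements is 6!/(3!·2!) = 720/12 = 60.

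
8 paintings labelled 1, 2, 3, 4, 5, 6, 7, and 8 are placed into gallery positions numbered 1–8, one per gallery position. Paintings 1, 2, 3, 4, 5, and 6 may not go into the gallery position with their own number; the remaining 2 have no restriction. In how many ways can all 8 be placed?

18806

Let Aᵢ (for 1 ≤ i ≤ 6) be the placements that put painting i in its forbidden gallery position. Any j of these fix j positions, leaving (8−j)! ways to fill the rest, and there are C(6,j) ways to pick which j.
By inclusion–exclusion, the number of valid placements is Σ_{j=0}^{6} (−1)^j C(6,j)·(8−j)!.
Computing: 40320 − 30240 + 10800 − 2400 + 360 − 36 + 2 = 18806.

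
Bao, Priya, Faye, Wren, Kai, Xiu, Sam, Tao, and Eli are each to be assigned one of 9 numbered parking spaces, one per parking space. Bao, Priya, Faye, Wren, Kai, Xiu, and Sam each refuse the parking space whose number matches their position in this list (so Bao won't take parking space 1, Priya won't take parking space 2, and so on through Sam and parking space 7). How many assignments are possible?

Let Aᵢ (for 1 ≤ i ≤ 7) be the placements that put person i in their forbidden parking space. Any j of these fix j positions, leaving (9−j)! ways to fill the rest, and there are C(7,j) ways to pick which j.
By inclusion–exclusion, the number of valid placements is Σ_{j=0}^{7} (−1)^j C(7,j)·(9−j)!.
Computing: 362880 − 282240 + 105840 − 25200 + 4200 − 504 + 42 − 2 = 165016.

165016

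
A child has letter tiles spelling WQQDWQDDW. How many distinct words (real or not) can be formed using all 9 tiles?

The 9 letters of WQQDWQDDW have repeats: D appearing 3 times, Q appearing 3 times, and W appearing 3 times.
The number of distinct arrangements is 9!/(3!·3!·3!) = 362880/216 = 1680.

1680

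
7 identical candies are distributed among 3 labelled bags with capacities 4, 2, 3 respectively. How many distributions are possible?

6

Ignoring the caps, the number of non-negative solutions to x_1+…+x_3 = 7 is C(9,2) = 36.
Subtract solutions that violate a single cap (substitute x_i' = x_i − (cap_i+1)): x_1 ≥ 5 gives C(4,2) = 6; x_2 ≥ 3 gives C(6,2) = 15; x_3 ≥ 4 gives C(5,2) = 10. Together 31.
Add back pairs where two caps are both exceeded: 0 + 0 + 1 = 1.
By inclusion–exclusion the count is 36 − 31 + 1 = 6.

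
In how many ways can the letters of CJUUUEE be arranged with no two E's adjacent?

Total arrangements of CJUUUEE: 7!/(3!·2!) = 420.
Arrangements with the E's together: treat EE as one letter, giving (6)!/(3!) = 120.
Subtracting, 420 − 120 = 300 arrangements keep the E's apart.

300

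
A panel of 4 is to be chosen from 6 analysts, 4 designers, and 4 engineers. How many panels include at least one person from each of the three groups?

528

Unrestricted: C(14,4) = 1001 ways to pick any 4 of the 14.
Subtract selections that omit an entire group: no analysts → C(8,4) = 70; no designers → C(10,4) = 210; no engineers → C(10,4) = 210.
Add back selections omitting two groups (i.e. drawn from a single group): C(6,4) + C(4,4) + C(4,4) = 17.
By inclusion–exclusion: 1001 − 490 + 17 = 528.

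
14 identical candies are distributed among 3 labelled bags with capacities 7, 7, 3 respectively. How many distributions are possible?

Ignoring the caps, the number of non-negative solutions to x_1+…+x_3 = 14 is C(16,2) = 120.
Subtract solutions that violate a single cap (substitute x_i' = x_i − (cap_i+1)): x_1 ≥ 8 gives C(8,2) = 28; x_2 ≥ 8 gives C(8,2) = 28; x_3 ≥ 4 gives C(12,2) = 66. Together 122.
Add back pairs where two caps are both exceeded: 0 + 6 + 6 = 12.
By inclusion–exclusion the count is 120 − 122 + 12 = 10.

10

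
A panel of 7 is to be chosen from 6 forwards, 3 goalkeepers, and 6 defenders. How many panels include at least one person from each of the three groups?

Total 7-person selections from all 15: C(15,7) = 6435.
Subtract selections that omit an entire group: no forwards → C(9,7) = 36; no goalkeepers → C(12,7) = 792; no defenders → C(9,7) = 36.
Add back selections omitting two groups (i.e. drawn from a single group): C(6,7) + C(3,7) + C(6,7) = 0.
By inclusion–exclusion: 6435 − 864 + 0 = 5571.

5571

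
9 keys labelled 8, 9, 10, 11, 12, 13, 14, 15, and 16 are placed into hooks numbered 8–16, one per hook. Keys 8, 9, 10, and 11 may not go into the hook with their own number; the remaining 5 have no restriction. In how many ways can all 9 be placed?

Let Aᵢ (for 8 ≤ i ≤ 11) be the placements that put key i in its forbidden hook. Any j of these fix j positions, leaving (9−j)! ways to fill the rest, and there are C(4,j) ways to pick which j.
By inclusion–exclusion, the number of valid placements is Σ_{j=0}^{4} (−1)^j C(4,j)·(9−j)!.
Computing: 362880 − 161280 + 30240 − 2880 + 120 = 229080.

229080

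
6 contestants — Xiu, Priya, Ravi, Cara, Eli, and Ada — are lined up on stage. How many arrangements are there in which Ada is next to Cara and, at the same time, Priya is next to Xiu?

Treat {Ada,Cara} as one block (2 orders) and {Priya,Xiu} as another (2 orders).
That leaves 4 units to arrange: 2 × 2 × 4! = 4 × 24 = 96.

96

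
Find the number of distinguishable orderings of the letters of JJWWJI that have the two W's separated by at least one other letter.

40

There are 6!/(3!·2!) = 60 arrangements of JJWWJI in total.
If the two W's are adjacent, glue them into one block, leaving 5 items to arrange: (5)!/(3!) = 20 ways.
Hence 60 − 20 = 40.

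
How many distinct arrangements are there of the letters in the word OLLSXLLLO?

1512

OLLSXLLLO has 9 letters with L appearing 5 times and O appearing twice.
So there are 9! / (5!·2!) = 1512 distinguishable arrangements.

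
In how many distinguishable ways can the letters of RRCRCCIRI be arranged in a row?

The 9 letters of RRCRCCIRI have repeats: C appearing 3 times, I appearing twice, and R appearing 4 times.
So there are 9! / (4!·3!·2!) = 1260 distinguishable arrangements.

1260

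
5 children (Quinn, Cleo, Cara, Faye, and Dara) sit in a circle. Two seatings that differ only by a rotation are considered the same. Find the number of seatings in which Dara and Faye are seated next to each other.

Glue Dara and Faye into a block (2 internal orders). Seating 4 units around a circle gives (3)! arrangements.
So 2 × (3)! = 2 × 6 = 12.

12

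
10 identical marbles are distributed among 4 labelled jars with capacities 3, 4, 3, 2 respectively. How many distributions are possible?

By stars and bars, unrestricted non-negative solutions to x_1+…+x_4 = 10 number C(10+3,3) = 286.
Subtract solutions that violate a single cap (substitute x_i' = x_i − (cap_i+1)): x_1 ≥ 4 gives C(9,3) = 84; x_2 ≥ 5 gives C(8,3) = 56; x_3 ≥ 4 gives C(9,3) = 84; x_4 ≥ 3 gives C(10,3) = 120. Together 344.
Add back pairs where two caps are both exceeded: 4 + 10 + 20 + 4 + 10 + 20 = 68.
By inclusion–exclusion the count is 286 − 344 + 68 = 10.

10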